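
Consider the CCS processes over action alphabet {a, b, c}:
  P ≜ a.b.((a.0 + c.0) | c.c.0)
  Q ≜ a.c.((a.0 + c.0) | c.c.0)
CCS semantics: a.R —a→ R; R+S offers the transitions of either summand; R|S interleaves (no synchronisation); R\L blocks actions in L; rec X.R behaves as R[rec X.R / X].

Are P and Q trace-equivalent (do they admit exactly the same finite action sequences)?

NO — witness ⟨ab⟩

P's transition system — 8 states:
  u0 = a.b.((a.0 + c.0) | c.c.0) has moves —a→ u1
  u1 = b.((a.0 + c.0) | c.c.0) has moves —b→ u2
  u2 = (a.0 + c.0) | c.c.0 has moves —a→ u3, —c→ u3, —c→ u4
  u3 = 0 | c.c.0 has moves —c→ u5
  u4 = (a.0 + c.0) | c.0 has moves —a→ u5, —c→ u5, —c→ u6
  u5 = 0 | c.0 has moves —c→ u7
  u6 = (a.0 + c.0) | 0 has moves —a→ u7, —c→ u7
  u7 = 0 | 0 has moves stopped
Q's transition system — 8 states:
  v0 = a.c.((a.0 + c.0) | c.c.0) has moves —a→ v1
  v1 = c.((a.0 + c.0) | c.c.0) has moves —c→ v2
  v2 = (a.0 + c.0) | c.c.0 has moves —a→ v3, —c→ v3, —c→ v4
  v3 = 0 | c.c.0 has moves —c→ v5
  v4 = (a.0 + c.0) | c.0 has moves —a→ v5, —c→ v5, —c→ v6
  v5 = 0 | c.0 has moves —c→ v7
  v6 = (a.0 + c.0) | 0 has moves —a→ v7, —c→ v7
  v7 = 0 | 0 has moves stopped
Trace ⟨ab⟩ through P, begin at {u0}:
  [1] a ⇒ {u1}
  [2] b ⇒ {u2}
  ✓ P
Trace ⟨ab⟩ through Q, begin at {v0}:
  [1] a ⇒ {v1}
  [2] b ⇒ no successor for Q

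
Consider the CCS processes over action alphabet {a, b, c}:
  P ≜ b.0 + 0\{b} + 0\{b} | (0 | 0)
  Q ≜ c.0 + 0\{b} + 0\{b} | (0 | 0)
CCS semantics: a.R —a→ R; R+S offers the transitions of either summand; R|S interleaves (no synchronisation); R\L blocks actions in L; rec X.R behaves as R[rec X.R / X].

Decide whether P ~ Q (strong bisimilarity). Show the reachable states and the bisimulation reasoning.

P ≁ Q

P's transition system — 2 states:
  p0 = b.0 + 0\{b} + 0\{b} | (0 | 0) ⊢ --b--▸ p1
  p1 = 0 ⊢ (no moves)
Q's transition system — 2 states:
  q0 = c.0 + 0\{b} + 0\{b} | (0 | 0) ⊢ --c--▸ q1
  q1 = 0 ⊢ (no moves)
Coarsest stable partition (strong bisimilarity classes):
  B0 = {p0}
  B1 = {p1, q1}
  B2 = {q0}
p0 ∈ B0, q0 ∈ B2 → different blocks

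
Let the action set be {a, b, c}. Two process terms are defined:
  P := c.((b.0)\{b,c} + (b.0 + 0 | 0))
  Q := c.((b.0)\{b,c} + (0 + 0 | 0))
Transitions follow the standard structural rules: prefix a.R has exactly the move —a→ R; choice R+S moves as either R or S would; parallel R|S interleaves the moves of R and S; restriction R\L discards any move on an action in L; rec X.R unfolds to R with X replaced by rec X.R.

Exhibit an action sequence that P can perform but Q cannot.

cb

Reachable graph of P (3 states):
  m0 = c.((b.0)\{b,c} + (b.0 + 0 | 0)) ⊢ ··c··> m1
  m1 = (b.0)\{b,c} + (b.0 + 0 | 0) ⊢ ··b··> m2
  m2 = 0 ⊢ stopped
Reachable graph of Q (2 states):
  n0 = c.((b.0)\{b,c} + (0 + 0 | 0)) ⊢ ··c··> n1
  n1 = (b.0)\{b,c} + (0 + 0 | 0) ⊢ stopped
Executing cb from P (initial set {m0}):
  step 1 (c): {m1}
  step 2 (b): {m2}
  — P admits the full trace.
Executing cb from Q (initial set {n0}):
  step 1 (c): {n1}
  step 2 (b): no successor for Q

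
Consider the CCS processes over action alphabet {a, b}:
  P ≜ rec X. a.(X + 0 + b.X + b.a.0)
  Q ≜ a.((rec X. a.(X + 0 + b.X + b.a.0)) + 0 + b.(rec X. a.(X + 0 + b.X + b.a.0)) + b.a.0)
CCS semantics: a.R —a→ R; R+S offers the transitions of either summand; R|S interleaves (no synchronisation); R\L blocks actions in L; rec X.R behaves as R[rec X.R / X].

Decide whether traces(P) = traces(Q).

YES

LTS(P): 4 reachable states
  s0 = rec X. a.(X + 0 + b.X + b.a.0) :: --a--▸ s1
  s1 = (rec X. a.(X + 0 + b.X + b.a.0)) + 0 + b.(rec X. a.(X + 0 + b.X + b.a.0)) + b.a.0 :: --a--▸ s1, --b--▸ s0, --b--▸ s2
  s2 = a.0 :: --a--▸ s3
  s3 = 0 :: deadlocked
LTS(Q): 5 reachable states
  t0 = a.((rec X. a.(X + 0 + b.X + b.a.0)) + 0 + b.(rec X. a.(X + 0 + b.X + b.a.0)) + b.a.0) :: --a--▸ t1
  t1 = (rec X. a.(X + 0 + b.X + b.a.0)) + 0 + b.(rec X. a.(X + 0 + b.X + b.a.0)) + b.a.0 :: --a--▸ t1, --b--▸ t2, --b--▸ t3
  t2 = a.0 :: --a--▸ t4
  t3 = rec X. a.(X + 0 + b.X + b.a.0) :: --a--▸ t1
  t4 = 0 :: deadlocked
Coarsest stable partition (strong bisimilarity classes):
  B0 = {s0, t0, t3}
  B1 = {s1, t1}
  B2 = {s2, t2}
  B3 = {s3, t4}
s0 ∈ B0, t0 ∈ B0 → same block
Bisimilar ⇒ trace-equivalent.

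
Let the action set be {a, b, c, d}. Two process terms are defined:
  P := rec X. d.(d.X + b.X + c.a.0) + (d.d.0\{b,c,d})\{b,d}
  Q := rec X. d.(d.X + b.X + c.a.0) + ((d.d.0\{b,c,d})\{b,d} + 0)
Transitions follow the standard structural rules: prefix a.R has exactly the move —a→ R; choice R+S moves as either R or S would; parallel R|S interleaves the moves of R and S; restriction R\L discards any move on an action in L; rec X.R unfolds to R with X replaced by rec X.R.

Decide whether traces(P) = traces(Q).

LTS(P): 4 reachable states
  p0 = rec X. d.(d.X + b.X + c.a.0) + (d.d.0\{b,c,d})\{b,d} has moves --d--▸ p1
  p1 = d.(rec X. d.(d.X + b.X + c.a.0) + (d.d.0\{b,c,d})\{b,d}) + b.(rec X. d.(d.X + b.X + c.a.0) + (d.d.0\{b,c,d})\{b,d}) + c.a.0 has moves --b--▸ p0, --c--▸ p2, --d--▸ p0
  p2 = a.0 has moves --a--▸ p3
  p3 = 0 has moves deadlocked
LTS(Q): 4 reachable states
  q0 = rec X. d.(d.X + b.X + c.a.0) + ((d.d.0\{b,c,d})\{b,d} + 0) has moves --d--▸ q1
  q1 = d.(rec X. d.(d.X + b.X + c.a.0) + ((d.d.0\{b,c,d})\{b,d} + 0)) + b.(rec X. d.(d.X + b.X + c.a.0) + ((d.d.0\{b,c,d})\{b,d} + 0)) + c.a.0 has moves --b--▸ q0, --c--▸ q2, --d--▸ q0
  q2 = a.0 has moves --a--▸ q3
  q3 = 0 has moves deadlocked
Coarsest stable partition (strong bisimilarity classes):
  B0 = {p0, q0}
  B1 = {p1, q1}
  B2 = {p2, q2}
  B3 = {p3, q3}
p0 ∈ B0, q0 ∈ B0 → same block
Bisimilar ⇒ trace-equivalent.

traces(P) = traces(Q)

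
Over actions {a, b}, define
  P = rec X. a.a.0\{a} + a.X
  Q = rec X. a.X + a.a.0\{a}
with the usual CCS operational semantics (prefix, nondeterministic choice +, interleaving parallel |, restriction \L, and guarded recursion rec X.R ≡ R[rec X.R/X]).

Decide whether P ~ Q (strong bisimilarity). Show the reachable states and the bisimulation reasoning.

Reachable graph of P (3 states):
  m0 = rec X. a.a.0\{a} + a.X ⊢ -a-> m0, -a-> m1
  m1 = a.0\{a} ⊢ -a-> m2
  m2 = 0\{a} ⊢ ∅
Reachable graph of Q (3 states):
  n0 = rec X. a.X + a.a.0\{a} ⊢ -a-> n0, -a-> n1
  n1 = a.0\{a} ⊢ -a-> n2
  n2 = 0\{a} ⊢ ∅
Bisimilarity quotient blocks:
  B0 = {m0, n0}
  B1 = {m1, n1}
  B2 = {m2, n2}
m0 ∈ B0, n0 ∈ B0 → same block

bisimilar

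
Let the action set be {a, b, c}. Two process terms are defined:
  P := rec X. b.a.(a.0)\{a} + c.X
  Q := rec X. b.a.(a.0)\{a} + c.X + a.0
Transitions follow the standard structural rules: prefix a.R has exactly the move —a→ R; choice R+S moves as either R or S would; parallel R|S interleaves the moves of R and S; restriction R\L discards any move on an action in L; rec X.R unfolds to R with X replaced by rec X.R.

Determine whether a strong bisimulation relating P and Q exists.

NO

P's transition system — 3 states:
  p0 = rec X. b.a.(a.0)\{a} + c.X has moves -b-> p1, -c-> p0
  p1 = a.(a.0)\{a} has moves -a-> p2
  p2 = (a.0)\{a} has moves (no moves)
Q's transition system — 4 states:
  q0 = rec X. b.a.(a.0)\{a} + c.X + a.0 has moves -a-> q1, -b-> q2, -c-> q0
  q1 = 0 has moves (no moves)
  q2 = a.(a.0)\{a} has moves -a-> q3
  q3 = (a.0)\{a} has moves (no moves)
Bisimilarity quotient blocks:
  B0 = {p0}
  B1 = {p1, q2}
  B2 = {p2, q1, q3}
  B3 = {q0}
p0 ∈ B0, q0 ∈ B3 → different blocks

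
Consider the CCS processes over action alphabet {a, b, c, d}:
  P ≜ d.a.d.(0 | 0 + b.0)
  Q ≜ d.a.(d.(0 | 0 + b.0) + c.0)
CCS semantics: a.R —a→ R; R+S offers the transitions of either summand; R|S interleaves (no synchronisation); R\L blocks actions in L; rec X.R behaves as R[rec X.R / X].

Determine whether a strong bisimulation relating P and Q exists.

P ≁ Q

P's transition system — 5 states:
  m0 = d.a.d.(0 | 0 + b.0) | =d=> m1
  m1 = a.d.(0 | 0 + b.0) | =a=> m2
  m2 = d.(0 | 0 + b.0) | =d=> m3
  m3 = 0 | 0 + b.0 | =b=> m4
  m4 = 0 | deadlocked
Q's transition system — 5 states:
  n0 = d.a.(d.(0 | 0 + b.0) + c.0) | =d=> n1
  n1 = a.(d.(0 | 0 + b.0) + c.0) | =a=> n2
  n2 = d.(0 | 0 + b.0) + c.0 | =c=> n3, =d=> n4
  n3 = 0 | deadlocked
  n4 = 0 | 0 + b.0 | =b=> n3
Coarsest stable partition (strong bisimilarity classes):
  B0 = {m0}
  B1 = {m1}
  B2 = {m2}
  B3 = {m3, n4}
  B4 = {m4, n3}
  B5 = {n0}
  B6 = {n1}
  B7 = {n2}
m0 ∈ B0, n0 ∈ B5 → different blocks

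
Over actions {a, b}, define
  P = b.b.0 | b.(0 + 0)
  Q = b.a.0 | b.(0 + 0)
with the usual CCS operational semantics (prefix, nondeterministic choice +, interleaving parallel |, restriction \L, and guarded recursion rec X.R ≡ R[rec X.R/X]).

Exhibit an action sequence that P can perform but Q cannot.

bbb

Reachable graph of P (6 states):
  s0 = b.b.0 | b.(0 + 0) has moves =b=> s1, =b=> s2
  s1 = b.0 | b.(0 + 0) has moves =b=> s3, =b=> s4
  s2 = b.b.0 | (0 + 0) has moves =b=> s4
  s3 = 0 | b.(0 + 0) has moves =b=> s5
  s4 = b.0 | (0 + 0) has moves =b=> s5
  s5 = 0 | (0 + 0) has moves (no moves)
Reachable graph of Q (6 states):
  t0 = b.a.0 | b.(0 + 0) has moves =b=> t1, =b=> t2
  t1 = a.0 | b.(0 + 0) has moves =a=> t3, =b=> t4
  t2 = b.a.0 | (0 + 0) has moves =b=> t4
  t3 = 0 | b.(0 + 0) has moves =b=> t5
  t4 = a.0 | (0 + 0) has moves =a=> t5
  t5 = 0 | (0 + 0) has moves (no moves)
Run σ = ⟨bbb⟩ on P: start {s0}
  after b @ step 1: {s1, s2}
  after b @ step 2: {s3, s4}
  after b @ step 3: {s5}
  ✓ P
Run σ = ⟨bbb⟩ on Q: start {t0}
  after b @ step 1: {t1, t2}
  after b @ step 2: {t4}
  after b @ step 3: ∅  — Q cannot continue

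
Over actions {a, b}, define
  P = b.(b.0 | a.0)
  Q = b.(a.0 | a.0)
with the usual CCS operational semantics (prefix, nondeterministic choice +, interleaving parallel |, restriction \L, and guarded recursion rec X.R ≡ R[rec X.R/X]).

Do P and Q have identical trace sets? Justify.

P's transition system — 5 states:
  m0 = b.(b.0 | a.0) ⊢ ··b··> m1
  m1 = b.0 | a.0 ⊢ ··a··> m2, ··b··> m3
  m2 = b.0 | 0 ⊢ ··b··> m4
  m3 = 0 | a.0 ⊢ ··a··> m4
  m4 = 0 | 0 ⊢ deadlocked
Q's transition system — 5 states:
  n0 = b.(a.0 | a.0) ⊢ ··b··> n1
  n1 = a.0 | a.0 ⊢ ··a··> n2, ··a··> n3
  n2 = 0 | a.0 ⊢ ··a··> n4
  n3 = a.0 | 0 ⊢ ··a··> n4
  n4 = 0 | 0 ⊢ deadlocked
Run σ = ⟨bb⟩ on P: start {m0}
  step 1 (b): {m1}
  step 2 (b): {m3}
  ✓ P
Run σ = ⟨bb⟩ on Q: start {n0}
  step 1 (b): {n1}
  step 2 (b): no successor for Q

NO — witness ⟨bb⟩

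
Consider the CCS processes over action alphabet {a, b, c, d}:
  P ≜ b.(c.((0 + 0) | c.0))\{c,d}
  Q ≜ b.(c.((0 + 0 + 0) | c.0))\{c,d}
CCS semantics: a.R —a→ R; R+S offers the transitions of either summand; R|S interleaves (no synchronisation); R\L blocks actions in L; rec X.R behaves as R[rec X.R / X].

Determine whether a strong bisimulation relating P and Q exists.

P's transition system — 2 states:
  s0 = b.(c.((0 + 0) | c.0))\{c,d} has moves --b--▸ s1
  s1 = (c.((0 + 0) | c.0))\{c,d} has moves ∅
Q's transition system — 2 states:
  t0 = b.(c.((0 + 0 + 0) | c.0))\{c,d} has moves --b--▸ t1
  t1 = (c.((0 + 0 + 0) | c.0))\{c,d} has moves ∅
Bisimilarity quotient blocks:
  B0 = {s0, t0}
  B1 = {s1, t1}
s0 ∈ B0, t0 ∈ B0 → same block

P ~ Q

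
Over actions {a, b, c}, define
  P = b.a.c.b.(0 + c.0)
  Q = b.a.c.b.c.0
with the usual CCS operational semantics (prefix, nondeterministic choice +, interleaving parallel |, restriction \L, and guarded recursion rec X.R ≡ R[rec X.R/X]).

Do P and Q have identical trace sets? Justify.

YES

Reachable graph of P (6 states):
  s0 = b.a.c.b.(0 + c.0) ⊢ -b-> s1
  s1 = a.c.b.(0 + c.0) ⊢ -a-> s2
  s2 = c.b.(0 + c.0) ⊢ -c-> s3
  s3 = b.(0 + c.0) ⊢ -b-> s4
  s4 = 0 + c.0 ⊢ -c-> s5
  s5 = 0 ⊢ stopped
Reachable graph of Q (6 states):
  t0 = b.a.c.b.c.0 ⊢ -b-> t1
  t1 = a.c.b.c.0 ⊢ -a-> t2
  t2 = c.b.c.0 ⊢ -c-> t3
  t3 = b.c.0 ⊢ -b-> t4
  t4 = c.0 ⊢ -c-> t5
  t5 = 0 ⊢ stopped
Coarsest stable partition (strong bisimilarity classes):
  B0 = {s0, t0}
  B1 = {s1, t1}
  B2 = {s2, t2}
  B3 = {s3, t3}
  B4 = {s4, t4}
  B5 = {s5, t5}
s0 ∈ B0, t0 ∈ B0 → same block
Bisimilar ⇒ trace-equivalent.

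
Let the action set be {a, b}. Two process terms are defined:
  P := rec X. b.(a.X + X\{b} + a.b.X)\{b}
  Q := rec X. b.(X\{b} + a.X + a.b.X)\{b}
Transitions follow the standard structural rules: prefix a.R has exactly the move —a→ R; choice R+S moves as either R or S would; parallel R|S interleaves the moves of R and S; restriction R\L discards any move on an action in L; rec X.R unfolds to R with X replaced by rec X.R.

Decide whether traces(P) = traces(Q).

Reachable graph of P (4 states):
  s0 = rec X. b.(a.X + X\{b} + a.b.X)\{b} | =b=> s1
  s1 = (a.(rec X. b.(a.X + X\{b} + a.b.X)\{b}) + (rec X. b.(a.X + X\{b} + a.b.X)\{b})\{b} + a.b.(rec X. b.(a.X + X\{b} + a.b.X)\{b}))\{b} | =a=> s2, =a=> s3
  s2 = (b.(rec X. b.(a.X + X\{b} + a.b.X)\{b}))\{b} | deadlocked
  s3 = (rec X. b.(a.X + X\{b} + a.b.X)\{b})\{b} | deadlocked
Reachable graph of Q (4 states):
  t0 = rec X. b.(X\{b} + a.X + a.b.X)\{b} | =b=> t1
  t1 = ((rec X. b.(X\{b} + a.X + a.b.X)\{b})\{b} + a.(rec X. b.(X\{b} + a.X + a.b.X)\{b}) + a.b.(rec X. b.(X\{b} + a.X + a.b.X)\{b}))\{b} | =a=> t2, =a=> t3
  t2 = (b.(rec X. b.(X\{b} + a.X + a.b.X)\{b}))\{b} | deadlocked
  t3 = (rec X. b.(X\{b} + a.X + a.b.X)\{b})\{b} | deadlocked
Partition-refinement fixed point:
  B0 = {s0, t0}
  B1 = {s1, t1}
  B2 = {s2, s3, t2, t3}
s0 ∈ B0, t0 ∈ B0 → same block
Bisimilar ⇒ trace-equivalent.

YES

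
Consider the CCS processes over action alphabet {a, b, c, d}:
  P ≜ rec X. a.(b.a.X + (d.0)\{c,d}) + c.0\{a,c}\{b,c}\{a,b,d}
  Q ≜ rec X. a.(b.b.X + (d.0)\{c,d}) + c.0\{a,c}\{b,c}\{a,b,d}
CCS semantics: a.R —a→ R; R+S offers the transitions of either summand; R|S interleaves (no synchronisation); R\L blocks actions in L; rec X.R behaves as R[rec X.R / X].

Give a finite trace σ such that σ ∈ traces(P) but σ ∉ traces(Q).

Reachable graph of P (4 states):
  p0 = rec X. a.(b.a.X + (d.0)\{c,d}) + c.0\{a,c}\{b,c}\{a,b,d} → --a--▸ p1, --c--▸ p2
  p1 = b.a.(rec X. a.(b.a.X + (d.0)\{c,d}) + c.0\{a,c}\{b,c}\{a,b,d}) + (d.0)\{c,d} → --b--▸ p3
  p2 = 0\{a,c}\{b,c}\{a,b,d} → ·
  p3 = a.(rec X. a.(b.a.X + (d.0)\{c,d}) + c.0\{a,c}\{b,c}\{a,b,d}) → --a--▸ p0
Reachable graph of Q (4 states):
  q0 = rec X. a.(b.b.X + (d.0)\{c,d}) + c.0\{a,c}\{b,c}\{a,b,d} → --a--▸ q1, --c--▸ q2
  q1 = b.b.(rec X. a.(b.b.X + (d.0)\{c,d}) + c.0\{a,c}\{b,c}\{a,b,d}) + (d.0)\{c,d} → --b--▸ q3
  q2 = 0\{a,c}\{b,c}\{a,b,d} → ·
  q3 = b.(rec X. a.(b.b.X + (d.0)\{c,d}) + c.0\{a,c}\{b,c}\{a,b,d}) → --b--▸ q0
Trace ⟨aba⟩ through P, begin at {p0}:
  step 1 (a): {p1}
  step 2 (b): {p3}
  step 3 (a): {p0}
  P completes σ.
Trace ⟨aba⟩ through Q, begin at {q0}:
  step 1 (a): {q1}
  step 2 (b): {q3}
  step 3 (a): ∅ (Q stuck)

aba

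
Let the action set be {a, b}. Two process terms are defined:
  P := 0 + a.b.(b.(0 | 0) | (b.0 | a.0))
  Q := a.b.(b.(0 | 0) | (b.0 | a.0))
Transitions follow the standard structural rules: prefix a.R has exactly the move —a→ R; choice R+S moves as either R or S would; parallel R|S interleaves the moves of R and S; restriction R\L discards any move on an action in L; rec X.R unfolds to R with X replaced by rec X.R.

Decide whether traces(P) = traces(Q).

YES

Reachable graph of P (10 states):
  s0 = 0 + a.b.(b.(0 | 0) | (b.0 | a.0)) → —a→ s1
  s1 = b.(b.(0 | 0) | (b.0 | a.0)) → —b→ s2
  s2 = b.(0 | 0) | (b.0 | a.0) → —a→ s3, —b→ s4, —b→ s5
  s3 = b.(0 | 0) | (b.0 | 0) → —b→ s6, —b→ s7
  s4 = 0 | 0 | (b.0 | a.0) → —a→ s6, —b→ s8
  s5 = b.(0 | 0) | (0 | a.0) → —a→ s7, —b→ s8
  s6 = 0 | 0 | (b.0 | 0) → —b→ s9
  s7 = b.(0 | 0) | (0 | 0) → —b→ s9
  s8 = 0 | 0 | (0 | a.0) → —a→ s9
  s9 = 0 | 0 | (0 | 0) → ∅
Reachable graph of Q (10 states):
  t0 = a.b.(b.(0 | 0) | (b.0 | a.0)) → —a→ t1
  t1 = b.(b.(0 | 0) | (b.0 | a.0)) → —b→ t2
  t2 = b.(0 | 0) | (b.0 | a.0) → —a→ t3, —b→ t4, —b→ t5
  t3 = b.(0 | 0) | (b.0 | 0) → —b→ t6, —b→ t7
  t4 = 0 | 0 | (b.0 | a.0) → —a→ t6, —b→ t8
  t5 = b.(0 | 0) | (0 | a.0) → —a→ t7, —b→ t8
  t6 = 0 | 0 | (b.0 | 0) → —b→ t9
  t7 = b.(0 | 0) | (0 | 0) → —b→ t9
  t8 = 0 | 0 | (0 | a.0) → —a→ t9
  t9 = 0 | 0 | (0 | 0) → ∅
Partition-refinement fixed point:
  B0 = {s0, t0}
  B1 = {s1, t1}
  B2 = {s2, t2}
  B3 = {s3, t3}
  B4 = {s6, s7, t6, t7}
  B5 = {s9, t9}
  B6 = {s4, s5, t4, t5}
  B7 = {s8, t8}
s0 ∈ B0, t0 ∈ B0 → same block
Bisimilar ⇒ trace-equivalent.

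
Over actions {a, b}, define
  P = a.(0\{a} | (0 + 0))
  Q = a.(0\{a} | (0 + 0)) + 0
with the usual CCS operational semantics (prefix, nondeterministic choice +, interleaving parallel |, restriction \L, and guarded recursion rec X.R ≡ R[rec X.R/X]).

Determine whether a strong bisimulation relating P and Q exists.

P's transition system — 2 states:
  s0 = a.(0\{a} | (0 + 0)) has moves =a=> s1
  s1 = 0\{a} | (0 + 0) has moves ·
Q's transition system — 2 states:
  t0 = a.(0\{a} | (0 + 0)) + 0 has moves =a=> t1
  t1 = 0\{a} | (0 + 0) has moves ·
Coarsest stable partition (strong bisimilarity classes):
  B0 = {s0, t0}
  B1 = {s1, t1}
s0 ∈ B0, t0 ∈ B0 → same block

bisimilar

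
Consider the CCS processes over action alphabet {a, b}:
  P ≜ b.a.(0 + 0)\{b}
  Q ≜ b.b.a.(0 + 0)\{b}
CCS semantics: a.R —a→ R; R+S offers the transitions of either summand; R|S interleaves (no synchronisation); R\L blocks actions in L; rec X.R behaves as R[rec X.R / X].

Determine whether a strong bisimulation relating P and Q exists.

P's transition system — 3 states:
  s0 = b.a.(0 + 0)\{b} ⊢ -b-> s1
  s1 = a.(0 + 0)\{b} ⊢ -a-> s2
  s2 = (0 + 0)\{b} ⊢ (no moves)
Q's transition system — 4 states:
  t0 = b.b.a.(0 + 0)\{b} ⊢ -b-> t1
  t1 = b.a.(0 + 0)\{b} ⊢ -b-> t2
  t2 = a.(0 + 0)\{b} ⊢ -a-> t3
  t3 = (0 + 0)\{b} ⊢ (no moves)
Bisimilarity quotient blocks:
  B0 = {s0, t1}
  B1 = {s1, t2}
  B2 = {s2, t3}
  B3 = {t0}
s0 ∈ B0, t0 ∈ B3 → different blocks

P ≁ Q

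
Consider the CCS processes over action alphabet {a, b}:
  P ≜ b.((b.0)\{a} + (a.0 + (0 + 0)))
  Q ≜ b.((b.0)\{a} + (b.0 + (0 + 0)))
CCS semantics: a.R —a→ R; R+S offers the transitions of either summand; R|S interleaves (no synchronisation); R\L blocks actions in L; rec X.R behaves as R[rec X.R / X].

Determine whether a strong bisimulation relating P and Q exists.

not bisimilar

Reachable graph of P (4 states):
  u0 = b.((b.0)\{a} + (a.0 + (0 + 0))) has moves -b-> u1
  u1 = (b.0)\{a} + (a.0 + (0 + 0)) has moves -a-> u2, -b-> u3
  u2 = 0 has moves ·
  u3 = 0\{a} has moves ·
Reachable graph of Q (4 states):
  v0 = b.((b.0)\{a} + (b.0 + (0 + 0))) has moves -b-> v1
  v1 = (b.0)\{a} + (b.0 + (0 + 0)) has moves -b-> v2, -b-> v3
  v2 = 0 has moves ·
  v3 = 0\{a} has moves ·
Partition-refinement fixed point:
  B0 = {u0}
  B1 = {u1}
  B2 = {u2, u3, v2, v3}
  B3 = {v0}
  B4 = {v1}
u0 ∈ B0, v0 ∈ B3 → different blocks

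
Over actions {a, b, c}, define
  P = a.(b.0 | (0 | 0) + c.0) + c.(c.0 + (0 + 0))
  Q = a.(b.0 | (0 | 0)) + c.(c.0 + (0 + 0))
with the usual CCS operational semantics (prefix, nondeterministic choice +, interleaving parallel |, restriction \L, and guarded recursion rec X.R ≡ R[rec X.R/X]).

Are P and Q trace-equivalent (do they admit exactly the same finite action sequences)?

Reachable graph of P (5 states):
  m0 = a.(b.0 | (0 | 0) + c.0) + c.(c.0 + (0 + 0)) → -a-> m1, -c-> m2
  m1 = b.0 | (0 | 0) + c.0 → -b-> m3, -c-> m4
  m2 = c.0 + (0 + 0) → -c-> m4
  m3 = 0 | (0 | 0) → (no moves)
  m4 = 0 → (no moves)
Reachable graph of Q (5 states):
  n0 = a.(b.0 | (0 | 0)) + c.(c.0 + (0 + 0)) → -a-> n1, -c-> n2
  n1 = b.0 | (0 | 0) → -b-> n3
  n2 = c.0 + (0 + 0) → -c-> n4
  n3 = 0 | (0 | 0) → (no moves)
  n4 = 0 → (no moves)
Executing ac from P (initial set {m0}):
  step 1 (a): {m1}
  step 2 (c): {m4}
  ✓ P
Executing ac from Q (initial set {n0}):
  step 1 (a): {n1}
  step 2 (c): ∅ (Q stuck)

NO — witness ⟨ac⟩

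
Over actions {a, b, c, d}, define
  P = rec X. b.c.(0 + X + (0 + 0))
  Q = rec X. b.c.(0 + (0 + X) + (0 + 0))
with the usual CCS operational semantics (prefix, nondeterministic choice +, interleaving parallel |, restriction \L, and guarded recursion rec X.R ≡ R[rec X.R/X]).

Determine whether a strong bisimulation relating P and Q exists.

bisimilar

P's transition system — 3 states:
  s0 = rec X. b.c.(0 + X + (0 + 0)) has moves ··b··> s1
  s1 = c.(0 + (rec X. b.c.(0 + X + (0 + 0))) + (0 + 0)) has moves ··c··> s2
  s2 = 0 + (rec X. b.c.(0 + X + (0 + 0))) + (0 + 0) has moves ··b··> s1
Q's transition system — 3 states:
  t0 = rec X. b.c.(0 + (0 + X) + (0 + 0)) has moves ··b··> t1
  t1 = c.(0 + (0 + (rec X. b.c.(0 + (0 + X) + (0 + 0)))) + (0 + 0)) has moves ··c··> t2
  t2 = 0 + (0 + (rec X. b.c.(0 + (0 + X) + (0 + 0)))) + (0 + 0) has moves ··b··> t1
Bisimilarity quotient blocks:
  B0 = {s0, s2, t0, t2}
  B1 = {s1, t1}
s0 ∈ B0, t0 ∈ B0 → same block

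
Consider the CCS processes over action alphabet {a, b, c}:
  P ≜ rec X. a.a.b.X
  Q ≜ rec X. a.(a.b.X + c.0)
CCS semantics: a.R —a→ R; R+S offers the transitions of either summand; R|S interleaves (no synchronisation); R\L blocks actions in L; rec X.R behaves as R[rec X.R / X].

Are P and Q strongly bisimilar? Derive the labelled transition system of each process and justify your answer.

LTS(P): 3 reachable states
  u0 = rec X. a.a.b.X | —a→ u1
  u1 = a.b.(rec X. a.a.b.X) | —a→ u2
  u2 = b.(rec X. a.a.b.X) | —b→ u0
LTS(Q): 4 reachable states
  v0 = rec X. a.(a.b.X + c.0) | —a→ v1
  v1 = a.b.(rec X. a.(a.b.X + c.0)) + c.0 | —a→ v2, —c→ v3
  v2 = b.(rec X. a.(a.b.X + c.0)) | —b→ v0
  v3 = 0 | ∅
Coarsest stable partition (strong bisimilarity classes):
  B0 = {u0}
  B1 = {u1}
  B2 = {u2}
  B3 = {v0}
  B4 = {v1}
  B5 = {v2}
  B6 = {v3}
u0 ∈ B0, v0 ∈ B3 → different blocks

NO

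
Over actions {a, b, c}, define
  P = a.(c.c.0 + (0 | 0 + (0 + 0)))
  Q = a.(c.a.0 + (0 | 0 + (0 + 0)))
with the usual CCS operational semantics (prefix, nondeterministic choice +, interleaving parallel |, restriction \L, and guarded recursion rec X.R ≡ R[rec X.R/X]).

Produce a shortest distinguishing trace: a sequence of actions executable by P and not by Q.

acc

P's transition system — 4 states:
  u0 = a.(c.c.0 + (0 | 0 + (0 + 0))) has moves -a-> u1
  u1 = c.c.0 + (0 | 0 + (0 + 0)) has moves -c-> u2
  u2 = c.0 has moves -c-> u3
  u3 = 0 has moves (no moves)
Q's transition system — 4 states:
  v0 = a.(c.a.0 + (0 | 0 + (0 + 0))) has moves -a-> v1
  v1 = c.a.0 + (0 | 0 + (0 + 0)) has moves -c-> v2
  v2 = a.0 has moves -a-> v3
  v3 = 0 has moves (no moves)
Executing acc from P (initial set {u0}):
  [1] a ⇒ {u1}
  [2] c ⇒ {u2}
  [3] c ⇒ {u3}
  — P admits the full trace.
Executing acc from Q (initial set {v0}):
  [1] a ⇒ {v1}
  [2] c ⇒ {v2}
  [3] c ⇒ no successor for Q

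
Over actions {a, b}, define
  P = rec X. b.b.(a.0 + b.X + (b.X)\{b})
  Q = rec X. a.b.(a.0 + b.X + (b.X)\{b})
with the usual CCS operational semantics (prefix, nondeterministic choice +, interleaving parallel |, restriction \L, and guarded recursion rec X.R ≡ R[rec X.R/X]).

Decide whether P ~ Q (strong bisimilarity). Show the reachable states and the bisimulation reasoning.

Reachable graph of P (4 states):
  p0 = rec X. b.b.(a.0 + b.X + (b.X)\{b}) → -b-> p1
  p1 = b.(a.0 + b.(rec X. b.b.(a.0 + b.X + (b.X)\{b})) + (b.(rec X. b.b.(a.0 + b.X + (b.X)\{b})))\{b}) → -b-> p2
  p2 = a.0 + b.(rec X. b.b.(a.0 + b.X + (b.X)\{b})) + (b.(rec X. b.b.(a.0 + b.X + (b.X)\{b})))\{b} → -a-> p3, -b-> p0
  p3 = 0 → stopped
Reachable graph of Q (4 states):
  q0 = rec X. a.b.(a.0 + b.X + (b.X)\{b}) → -a-> q1
  q1 = b.(a.0 + b.(rec X. a.b.(a.0 + b.X + (b.X)\{b})) + (b.(rec X. a.b.(a.0 + b.X + (b.X)\{b})))\{b}) → -b-> q2
  q2 = a.0 + b.(rec X. a.b.(a.0 + b.X + (b.X)\{b})) + (b.(rec X. a.b.(a.0 + b.X + (b.X)\{b})))\{b} → -a-> q3, -b-> q0
  q3 = 0 → stopped
Bisimilarity quotient blocks:
  B0 = {p0}
  B1 = {p1}
  B2 = {p2}
  B3 = {p3, q3}
  B4 = {q0}
  B5 = {q1}
  B6 = {q2}
p0 ∈ B0, q0 ∈ B4 → different blocks

P ≁ Q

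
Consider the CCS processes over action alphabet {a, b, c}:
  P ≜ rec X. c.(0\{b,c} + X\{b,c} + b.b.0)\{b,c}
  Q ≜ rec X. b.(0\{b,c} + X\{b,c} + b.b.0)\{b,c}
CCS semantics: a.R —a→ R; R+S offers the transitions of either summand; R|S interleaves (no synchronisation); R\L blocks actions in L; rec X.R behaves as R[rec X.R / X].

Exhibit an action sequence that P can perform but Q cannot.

LTS(P): 2 reachable states
  p0 = rec X. c.(0\{b,c} + X\{b,c} + b.b.0)\{b,c} has moves ··c··> p1
  p1 = (0\{b,c} + (rec X. c.(0\{b,c} + X\{b,c} + b.b.0)\{b,c})\{b,c} + b.b.0)\{b,c} has moves deadlocked
LTS(Q): 2 reachable states
  q0 = rec X. b.(0\{b,c} + X\{b,c} + b.b.0)\{b,c} has moves ··b··> q1
  q1 = (0\{b,c} + (rec X. b.(0\{b,c} + X\{b,c} + b.b.0)\{b,c})\{b,c} + b.b.0)\{b,c} has moves deadlocked
Executing c from P (initial set {p0}):
  after c @ step 1: {p1}
  P completes σ.
Executing c from Q (initial set {q0}):
  after c @ step 1: ∅ (Q stuck)

c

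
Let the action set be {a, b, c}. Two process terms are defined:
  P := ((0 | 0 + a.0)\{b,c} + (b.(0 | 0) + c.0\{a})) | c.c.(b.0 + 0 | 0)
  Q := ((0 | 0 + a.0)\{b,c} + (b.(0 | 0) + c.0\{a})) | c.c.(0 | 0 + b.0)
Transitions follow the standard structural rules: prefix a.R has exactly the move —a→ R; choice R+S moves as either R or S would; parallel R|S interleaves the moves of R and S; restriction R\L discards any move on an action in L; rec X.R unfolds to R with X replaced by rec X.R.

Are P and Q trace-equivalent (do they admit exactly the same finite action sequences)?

traces(P) = traces(Q)

Reachable graph of P (16 states):
  s0 = ((0 | 0 + a.0)\{b,c} + (b.(0 | 0) + c.0\{a})) | c.c.(b.0 + 0 | 0) ⊢ -a-> s1, -b-> s2, -c-> s3, -c-> s4
  s1 = 0\{b,c} | c.c.(b.0 + 0 | 0) ⊢ -c-> s5
  s2 = 0 | 0 | c.c.(b.0 + 0 | 0) ⊢ -c-> s6
  s3 = ((0 | 0 + a.0)\{b,c} + (b.(0 | 0) + c.0\{a})) | c.(b.0 + 0 | 0) ⊢ -a-> s5, -b-> s6, -c-> s7, -c-> s8
  s4 = 0\{a} | c.c.(b.0 + 0 | 0) ⊢ -c-> s8
  s5 = 0\{b,c} | c.(b.0 + 0 | 0) ⊢ -c-> s9
  s6 = 0 | 0 | c.(b.0 + 0 | 0) ⊢ -c-> s10
  s7 = ((0 | 0 + a.0)\{b,c} + (b.(0 | 0) + c.0\{a})) | (b.0 + 0 | 0) ⊢ -a-> s9, -b-> s10, -b-> s11, -c-> s12
  s8 = 0\{a} | c.(b.0 + 0 | 0) ⊢ -c-> s12
  s9 = 0\{b,c} | (b.0 + 0 | 0) ⊢ -b-> s13
  s10 = 0 | 0 | (b.0 + 0 | 0) ⊢ -b-> s14
  s11 = ((0 | 0 + a.0)\{b,c} + (b.(0 | 0) + c.0\{a})) | 0 ⊢ -a-> s13, -b-> s14, -c-> s15
  s12 = 0\{a} | (b.0 + 0 | 0) ⊢ -b-> s15
  s13 = 0\{b,c} | 0 ⊢ (no moves)
  s14 = 0 | 0 | 0 ⊢ (no moves)
  s15 = 0\{a} | 0 ⊢ (no moves)
Reachable graph of Q (16 states):
  t0 = ((0 | 0 + a.0)\{b,c} + (b.(0 | 0) + c.0\{a})) | c.c.(0 | 0 + b.0) ⊢ -a-> t1, -b-> t2, -c-> t3, -c-> t4
  t1 = 0\{b,c} | c.c.(0 | 0 + b.0) ⊢ -c-> t5
  t2 = 0 | 0 | c.c.(0 | 0 + b.0) ⊢ -c-> t6
  t3 = ((0 | 0 + a.0)\{b,c} + (b.(0 | 0) + c.0\{a})) | c.(0 | 0 + b.0) ⊢ -a-> t5, -b-> t6, -c-> t7, -c-> t8
  t4 = 0\{a} | c.c.(0 | 0 + b.0) ⊢ -c-> t8
  t5 = 0\{b,c} | c.(0 | 0 + b.0) ⊢ -c-> t9
  t6 = 0 | 0 | c.(0 | 0 + b.0) ⊢ -c-> t10
  t7 = ((0 | 0 + a.0)\{b,c} + (b.(0 | 0) + c.0\{a})) | (0 | 0 + b.0) ⊢ -a-> t9, -b-> t10, -b-> t11, -c-> t12
  t8 = 0\{a} | c.(0 | 0 + b.0) ⊢ -c-> t12
  t9 = 0\{b,c} | (0 | 0 + b.0) ⊢ -b-> t13
  t10 = 0 | 0 | (0 | 0 + b.0) ⊢ -b-> t14
  t11 = ((0 | 0 + a.0)\{b,c} + (b.(0 | 0) + c.0\{a})) | 0 ⊢ -a-> t13, -b-> t14, -c-> t15
  t12 = 0\{a} | (0 | 0 + b.0) ⊢ -b-> t15
  t13 = 0\{b,c} | 0 ⊢ (no moves)
  t14 = 0 | 0 | 0 ⊢ (no moves)
  t15 = 0\{a} | 0 ⊢ (no moves)
Bisimilarity quotient blocks:
  B0 = {s0, t0}
  B1 = {s1, s2, s4, t1, t2, t4}
  B2 = {s5, s6, s8, t5, t6, t8}
  B3 = {s10, s12, s9, t10, t12, t9}
  B4 = {s13, s14, s15, t13, t14, t15}
  B5 = {s3, t3}
  B6 = {s7, t7}
  B7 = {s11, t11}
s0 ∈ B0, t0 ∈ B0 → same block
Bisimilar ⇒ trace-equivalent.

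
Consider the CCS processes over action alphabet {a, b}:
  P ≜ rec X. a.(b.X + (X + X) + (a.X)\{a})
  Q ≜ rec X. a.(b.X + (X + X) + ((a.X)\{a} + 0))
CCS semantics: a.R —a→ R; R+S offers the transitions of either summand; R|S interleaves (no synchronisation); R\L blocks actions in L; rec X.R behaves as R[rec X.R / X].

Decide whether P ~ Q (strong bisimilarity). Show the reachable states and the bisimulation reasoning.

P's transition system — 2 states:
  m0 = rec X. a.(b.X + (X + X) + (a.X)\{a}) ⊢ —a→ m1
  m1 = b.(rec X. a.(b.X + (X + X) + (a.X)\{a})) + ((rec X. a.(b.X + (X + X) + (a.X)\{a})) + (rec X. a.(b.X + (X + X) + (a.X)\{a}))) + (a.(rec X. a.(b.X + (X + X) + (a.X)\{a})))\{a} ⊢ —a→ m1, —b→ m0
Q's transition system — 2 states:
  n0 = rec X. a.(b.X + (X + X) + ((a.X)\{a} + 0)) ⊢ —a→ n1
  n1 = b.(rec X. a.(b.X + (X + X) + ((a.X)\{a} + 0))) + ((rec X. a.(b.X + (X + X) + ((a.X)\{a} + 0))) + (rec X. a.(b.X + (X + X) + ((a.X)\{a} + 0)))) + ((a.(rec X. a.(b.X + (X + X) + ((a.X)\{a} + 0))))\{a} + 0) ⊢ —a→ n1, —b→ n0
Bisimilarity quotient blocks:
  B0 = {m0, n0}
  B1 = {m1, n1}
m0 ∈ B0, n0 ∈ B0 → same block

YES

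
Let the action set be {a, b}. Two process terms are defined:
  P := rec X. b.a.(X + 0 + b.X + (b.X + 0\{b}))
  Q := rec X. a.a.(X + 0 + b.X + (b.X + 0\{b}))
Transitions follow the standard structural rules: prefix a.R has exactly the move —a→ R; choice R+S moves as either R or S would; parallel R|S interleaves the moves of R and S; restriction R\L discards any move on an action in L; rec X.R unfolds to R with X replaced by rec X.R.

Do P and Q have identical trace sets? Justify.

NO — witness ⟨b⟩

P's transition system — 3 states:
  u0 = rec X. b.a.(X + 0 + b.X + (b.X + 0\{b})) → =b=> u1
  u1 = a.((rec X. b.a.(X + 0 + b.X + (b.X + 0\{b}))) + 0 + b.(rec X. b.a.(X + 0 + b.X + (b.X + 0\{b}))) + (b.(rec X. b.a.(X + 0 + b.X + (b.X + 0\{b}))) + 0\{b})) → =a=> u2
  u2 = (rec X. b.a.(X + 0 + b.X + (b.X + 0\{b}))) + 0 + b.(rec X. b.a.(X + 0 + b.X + (b.X + 0\{b}))) + (b.(rec X. b.a.(X + 0 + b.X + (b.X + 0\{b}))) + 0\{b}) → =b=> u0, =b=> u1
Q's transition system — 3 states:
  v0 = rec X. a.a.(X + 0 + b.X + (b.X + 0\{b})) → =a=> v1
  v1 = a.((rec X. a.a.(X + 0 + b.X + (b.X + 0\{b}))) + 0 + b.(rec X. a.a.(X + 0 + b.X + (b.X + 0\{b}))) + (b.(rec X. a.a.(X + 0 + b.X + (b.X + 0\{b}))) + 0\{b})) → =a=> v2
  v2 = (rec X. a.a.(X + 0 + b.X + (b.X + 0\{b}))) + 0 + b.(rec X. a.a.(X + 0 + b.X + (b.X + 0\{b}))) + (b.(rec X. a.a.(X + 0 + b.X + (b.X + 0\{b}))) + 0\{b}) → =a=> v1, =b=> v0
Run σ = ⟨b⟩ on P: start {u0}
  step 1 (b): {u1}
  P completes σ.
Run σ = ⟨b⟩ on Q: start {v0}
  step 1 (b): no successor for Q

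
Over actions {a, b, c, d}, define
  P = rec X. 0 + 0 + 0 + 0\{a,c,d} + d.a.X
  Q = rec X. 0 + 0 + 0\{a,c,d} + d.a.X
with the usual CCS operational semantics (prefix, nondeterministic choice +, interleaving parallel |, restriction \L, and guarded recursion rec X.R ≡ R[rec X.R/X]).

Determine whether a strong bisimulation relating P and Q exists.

P's transition system — 2 states:
  p0 = rec X. 0 + 0 + 0 + 0\{a,c,d} + d.a.X → —d→ p1
  p1 = a.(rec X. 0 + 0 + 0 + 0\{a,c,d} + d.a.X) → —a→ p0
Q's transition system — 2 states:
  q0 = rec X. 0 + 0 + 0\{a,c,d} + d.a.X → —d→ q1
  q1 = a.(rec X. 0 + 0 + 0\{a,c,d} + d.a.X) → —a→ q0
Partition-refinement fixed point:
  B0 = {p0, q0}
  B1 = {p1, q1}
p0 ∈ B0, q0 ∈ B0 → same block

bisimilar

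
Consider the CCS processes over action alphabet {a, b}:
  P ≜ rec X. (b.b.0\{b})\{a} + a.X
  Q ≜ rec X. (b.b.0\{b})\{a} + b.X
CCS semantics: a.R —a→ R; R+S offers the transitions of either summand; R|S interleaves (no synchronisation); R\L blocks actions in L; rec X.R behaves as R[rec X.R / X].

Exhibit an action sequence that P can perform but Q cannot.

P's transition system — 3 states:
  s0 = rec X. (b.b.0\{b})\{a} + a.X | ··a··> s0, ··b··> s1
  s1 = (b.0\{b})\{a} | ··b··> s2
  s2 = 0\{b}\{a} | deadlocked
Q's transition system — 3 states:
  t0 = rec X. (b.b.0\{b})\{a} + b.X | ··b··> t0, ··b··> t1
  t1 = (b.0\{b})\{a} | ··b··> t2
  t2 = 0\{b}\{a} | deadlocked
Run σ = ⟨a⟩ on P: start {s0}
  [1] a ⇒ {s0}
  P completes σ.
Run σ = ⟨a⟩ on Q: start {t0}
  [1] a ⇒ no successor for Q

a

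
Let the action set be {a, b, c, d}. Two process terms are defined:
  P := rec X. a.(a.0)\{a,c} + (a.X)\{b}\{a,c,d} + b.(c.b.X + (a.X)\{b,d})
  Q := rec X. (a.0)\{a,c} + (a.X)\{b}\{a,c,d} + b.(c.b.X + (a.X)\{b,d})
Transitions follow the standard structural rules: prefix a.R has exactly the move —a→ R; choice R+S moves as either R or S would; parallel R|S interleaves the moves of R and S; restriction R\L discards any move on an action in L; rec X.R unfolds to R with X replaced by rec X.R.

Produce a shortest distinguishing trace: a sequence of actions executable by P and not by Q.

P's transition system — 6 states:
  p0 = rec X. a.(a.0)\{a,c} + (a.X)\{b}\{a,c,d} + b.(c.b.X + (a.X)\{b,d}) | =a=> p1, =b=> p2
  p1 = (a.0)\{a,c} | deadlocked
  p2 = c.b.(rec X. a.(a.0)\{a,c} + (a.X)\{b}\{a,c,d} + b.(c.b.X + (a.X)\{b,d})) + (a.(rec X. a.(a.0)\{a,c} + (a.X)\{b}\{a,c,d} + b.(c.b.X + (a.X)\{b,d})))\{b,d} | =a=> p3, =c=> p4
  p3 = (rec X. a.(a.0)\{a,c} + (a.X)\{b}\{a,c,d} + b.(c.b.X + (a.X)\{b,d}))\{b,d} | =a=> p5
  p4 = b.(rec X. a.(a.0)\{a,c} + (a.X)\{b}\{a,c,d} + b.(c.b.X + (a.X)\{b,d})) | =b=> p0
  p5 = (a.0)\{a,c}\{b,d} | deadlocked
Q's transition system — 4 states:
  q0 = rec X. (a.0)\{a,c} + (a.X)\{b}\{a,c,d} + b.(c.b.X + (a.X)\{b,d}) | =b=> q1
  q1 = c.b.(rec X. (a.0)\{a,c} + (a.X)\{b}\{a,c,d} + b.(c.b.X + (a.X)\{b,d})) + (a.(rec X. (a.0)\{a,c} + (a.X)\{b}\{a,c,d} + b.(c.b.X + (a.X)\{b,d})))\{b,d} | =a=> q2, =c=> q3
  q2 = (rec X. (a.0)\{a,c} + (a.X)\{b}\{a,c,d} + b.(c.b.X + (a.X)\{b,d}))\{b,d} | deadlocked
  q3 = b.(rec X. (a.0)\{a,c} + (a.X)\{b}\{a,c,d} + b.(c.b.X + (a.X)\{b,d})) | =b=> q0
Run σ = ⟨a⟩ on P: start {p0}
  [1] a ⇒ {p1}
  ✓ P
Run σ = ⟨a⟩ on Q: start {q0}
  [1] a ⇒ no successor for Q

a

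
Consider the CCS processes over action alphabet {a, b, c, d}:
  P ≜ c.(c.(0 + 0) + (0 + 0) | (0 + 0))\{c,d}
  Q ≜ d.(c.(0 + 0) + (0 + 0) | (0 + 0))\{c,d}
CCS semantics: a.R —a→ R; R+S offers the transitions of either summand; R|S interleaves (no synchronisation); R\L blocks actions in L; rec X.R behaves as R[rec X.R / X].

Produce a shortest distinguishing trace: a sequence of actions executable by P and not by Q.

Reachable graph of P (2 states):
  m0 = c.(c.(0 + 0) + (0 + 0) | (0 + 0))\{c,d} has moves =c=> m1
  m1 = (c.(0 + 0) + (0 + 0) | (0 + 0))\{c,d} has moves deadlocked
Reachable graph of Q (2 states):
  n0 = d.(c.(0 + 0) + (0 + 0) | (0 + 0))\{c,d} has moves =d=> n1
  n1 = (c.(0 + 0) + (0 + 0) | (0 + 0))\{c,d} has moves deadlocked
Trace ⟨c⟩ through P, begin at {m0}:
  step 1 (c): {m1}
  — P admits the full trace.
Trace ⟨c⟩ through Q, begin at {n0}:
  step 1 (c): no successor for Q

c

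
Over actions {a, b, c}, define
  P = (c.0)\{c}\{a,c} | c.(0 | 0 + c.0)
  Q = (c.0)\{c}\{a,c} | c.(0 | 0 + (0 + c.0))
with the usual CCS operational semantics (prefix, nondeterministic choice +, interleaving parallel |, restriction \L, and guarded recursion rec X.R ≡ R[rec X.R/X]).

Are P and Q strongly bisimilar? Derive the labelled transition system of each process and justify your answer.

YES

P's transition system — 3 states:
  p0 = (c.0)\{c}\{a,c} | c.(0 | 0 + c.0) :: =c=> p1
  p1 = (c.0)\{c}\{a,c} | (0 | 0 + c.0) :: =c=> p2
  p2 = (c.0)\{c}\{a,c} | 0 :: ·
Q's transition system — 3 states:
  q0 = (c.0)\{c}\{a,c} | c.(0 | 0 + (0 + c.0)) :: =c=> q1
  q1 = (c.0)\{c}\{a,c} | (0 | 0 + (0 + c.0)) :: =c=> q2
  q2 = (c.0)\{c}\{a,c} | 0 :: ·
Bisimilarity quotient blocks:
  B0 = {p0, q0}
  B1 = {p1, q1}
  B2 = {p2, q2}
p0 ∈ B0, q0 ∈ B0 → same block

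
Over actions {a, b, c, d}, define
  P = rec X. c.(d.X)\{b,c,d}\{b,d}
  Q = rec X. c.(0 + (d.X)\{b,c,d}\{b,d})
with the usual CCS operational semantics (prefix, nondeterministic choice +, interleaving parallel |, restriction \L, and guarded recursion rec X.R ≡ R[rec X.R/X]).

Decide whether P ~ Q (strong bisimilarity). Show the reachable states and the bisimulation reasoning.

P ~ Q

Reachable graph of P (2 states):
  u0 = rec X. c.(d.X)\{b,c,d}\{b,d} :: -c-> u1
  u1 = (d.(rec X. c.(d.X)\{b,c,d}\{b,d}))\{b,c,d}\{b,d} :: ∅
Reachable graph of Q (2 states):
  v0 = rec X. c.(0 + (d.X)\{b,c,d}\{b,d}) :: -c-> v1
  v1 = 0 + (d.(rec X. c.(0 + (d.X)\{b,c,d}\{b,d})))\{b,c,d}\{b,d} :: ∅
Partition-refinement fixed point:
  B0 = {u0, v0}
  B1 = {u1, v1}
u0 ∈ B0, v0 ∈ B0 → same block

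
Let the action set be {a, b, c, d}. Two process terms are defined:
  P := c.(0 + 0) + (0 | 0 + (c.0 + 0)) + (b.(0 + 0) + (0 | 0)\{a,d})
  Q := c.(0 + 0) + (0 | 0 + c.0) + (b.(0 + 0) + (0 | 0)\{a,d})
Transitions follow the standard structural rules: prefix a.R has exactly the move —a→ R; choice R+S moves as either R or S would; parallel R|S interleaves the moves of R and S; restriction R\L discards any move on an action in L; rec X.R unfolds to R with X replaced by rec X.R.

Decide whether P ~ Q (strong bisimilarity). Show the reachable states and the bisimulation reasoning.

bisimilar

LTS(P): 3 reachable states
  s0 = c.(0 + 0) + (0 | 0 + (c.0 + 0)) + (b.(0 + 0) + (0 | 0)\{a,d}) → -b-> s1, -c-> s1, -c-> s2
  s1 = 0 + 0 → stopped
  s2 = 0 → stopped
LTS(Q): 3 reachable states
  t0 = c.(0 + 0) + (0 | 0 + c.0) + (b.(0 + 0) + (0 | 0)\{a,d}) → -b-> t1, -c-> t1, -c-> t2
  t1 = 0 + 0 → stopped
  t2 = 0 → stopped
Bisimilarity quotient blocks:
  B0 = {s0, t0}
  B1 = {s1, s2, t1, t2}
s0 ∈ B0, t0 ∈ B0 → same block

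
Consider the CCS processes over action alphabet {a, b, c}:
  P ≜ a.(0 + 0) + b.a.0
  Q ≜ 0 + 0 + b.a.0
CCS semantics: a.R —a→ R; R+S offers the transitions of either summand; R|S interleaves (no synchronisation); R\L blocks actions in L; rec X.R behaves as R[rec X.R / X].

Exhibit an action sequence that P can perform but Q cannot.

a

LTS(P): 4 reachable states
  m0 = a.(0 + 0) + b.a.0 ⊢ --a--▸ m1, --b--▸ m2
  m1 = 0 + 0 ⊢ (no moves)
  m2 = a.0 ⊢ --a--▸ m3
  m3 = 0 ⊢ (no moves)
LTS(Q): 3 reachable states
  n0 = 0 + 0 + b.a.0 ⊢ --b--▸ n1
  n1 = a.0 ⊢ --a--▸ n2
  n2 = 0 ⊢ (no moves)
Executing a from P (initial set {m0}):
  after a @ step 1: {m1}
  P completes σ.
Executing a from Q (initial set {n0}):
  after a @ step 1: ∅ (Q stuck)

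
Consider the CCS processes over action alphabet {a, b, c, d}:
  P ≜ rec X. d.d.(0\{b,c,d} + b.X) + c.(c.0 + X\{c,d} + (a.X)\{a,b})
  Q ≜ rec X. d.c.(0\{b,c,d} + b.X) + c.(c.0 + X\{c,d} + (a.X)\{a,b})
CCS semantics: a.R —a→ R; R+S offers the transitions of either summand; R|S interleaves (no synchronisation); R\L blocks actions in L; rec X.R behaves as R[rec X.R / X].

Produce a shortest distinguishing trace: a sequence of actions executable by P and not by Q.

Reachable graph of P (5 states):
  m0 = rec X. d.d.(0\{b,c,d} + b.X) + c.(c.0 + X\{c,d} + (a.X)\{a,b}) has moves --c--▸ m1, --d--▸ m2
  m1 = c.0 + (rec X. d.d.(0\{b,c,d} + b.X) + c.(c.0 + X\{c,d} + (a.X)\{a,b}))\{c,d} + (a.(rec X. d.d.(0\{b,c,d} + b.X) + c.(c.0 + X\{c,d} + (a.X)\{a,b})))\{a,b} has moves --c--▸ m3
  m2 = d.(0\{b,c,d} + b.(rec X. d.d.(0\{b,c,d} + b.X) + c.(c.0 + X\{c,d} + (a.X)\{a,b}))) has moves --d--▸ m4
  m3 = 0 has moves ·
  m4 = 0\{b,c,d} + b.(rec X. d.d.(0\{b,c,d} + b.X) + c.(c.0 + X\{c,d} + (a.X)\{a,b})) has moves --b--▸ m0
Reachable graph of Q (5 states):
  n0 = rec X. d.c.(0\{b,c,d} + b.X) + c.(c.0 + X\{c,d} + (a.X)\{a,b}) has moves --c--▸ n1, --d--▸ n2
  n1 = c.0 + (rec X. d.c.(0\{b,c,d} + b.X) + c.(c.0 + X\{c,d} + (a.X)\{a,b}))\{c,d} + (a.(rec X. d.c.(0\{b,c,d} + b.X) + c.(c.0 + X\{c,d} + (a.X)\{a,b})))\{a,b} has moves --c--▸ n3
  n2 = c.(0\{b,c,d} + b.(rec X. d.c.(0\{b,c,d} + b.X) + c.(c.0 + X\{c,d} + (a.X)\{a,b}))) has moves --c--▸ n4
  n3 = 0 has moves ·
  n4 = 0\{b,c,d} + b.(rec X. d.c.(0\{b,c,d} + b.X) + c.(c.0 + X\{c,d} + (a.X)\{a,b})) has moves --b--▸ n0
Executing dd from P (initial set {m0}):
  [1] d ⇒ {m2}
  [2] d ⇒ {m4}
  P completes σ.
Executing dd from Q (initial set {n0}):
  [1] d ⇒ {n2}
  [2] d ⇒ ∅  — Q cannot continue

dd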